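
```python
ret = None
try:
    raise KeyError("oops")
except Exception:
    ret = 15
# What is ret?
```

Step-by-step execution trace:
1. `raise KeyError(...)` raises KeyError.
2. `except Exception` matches (KeyError is a subclass of Exception) → ret = 15.
Result: 15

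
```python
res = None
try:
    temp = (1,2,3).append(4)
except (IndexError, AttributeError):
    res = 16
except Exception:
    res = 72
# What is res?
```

Step-by-step execution trace:
1. `temp = (1,2,3).append(4)` raises AttributeError.
2. `except (IndexError, AttributeError)` matches (AttributeError is in the tuple) → res = 16.
3. `except Exception` is not reached.
Result: 16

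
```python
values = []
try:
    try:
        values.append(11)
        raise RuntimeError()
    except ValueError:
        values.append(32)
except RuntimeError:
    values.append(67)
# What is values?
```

Step-by-step execution trace:
1. Inner try: `values.append(11)` → values = [11].
2. `raise RuntimeError()` raises RuntimeError.
3. Inner `except ValueError` does not match RuntimeError; exception propagates to outer try.
4. Outer `except RuntimeError` matches → `values.append(67)` → values = [11, 67].
Result: [11, 67]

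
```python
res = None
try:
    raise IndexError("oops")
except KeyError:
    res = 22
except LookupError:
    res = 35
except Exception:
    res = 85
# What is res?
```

Step-by-step execution trace:
1. `raise IndexError(...)` raises IndexError.
2. `except KeyError` does not match (IndexError is not a subclass of KeyError); skipped.
3. `except LookupError` matches (IndexError is a subclass of LookupError) → res = 35.
4. `except Exception` is not reached.
Result: 35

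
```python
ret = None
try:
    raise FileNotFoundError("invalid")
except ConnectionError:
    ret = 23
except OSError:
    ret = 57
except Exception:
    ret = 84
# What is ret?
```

Step-by-step execution trace:
1. `raise FileNotFoundError(...)` raises FileNotFoundError.
2. `except ConnectionError` does not match (FileNotFoundError is not a subclass of ConnectionError); skipped.
3. `except OSError` matches (FileNotFoundError is a subclass of OSError) → ret = 57.
4. `except Exception` is not reached.
Result: 57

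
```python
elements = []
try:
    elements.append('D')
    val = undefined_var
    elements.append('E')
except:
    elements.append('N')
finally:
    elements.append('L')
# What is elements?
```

Step-by-step execution trace:
1. try: `elements.append('D')` → elements = ['D'].
2. `val = undefined_var` raises NameError; `elements.append('E')` is not reached.
3. bare `except` matches → `elements.append('N')` → elements = ['D', 'N'].
4. finally always runs: `elements.append('L')` → elements = ['D', 'N', 'L'].
Result: ['D', 'N', 'L']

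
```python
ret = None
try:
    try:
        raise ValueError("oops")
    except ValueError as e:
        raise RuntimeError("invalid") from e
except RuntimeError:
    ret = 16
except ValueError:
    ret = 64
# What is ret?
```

Step-by-step execution trace:
1. Inner try raises ValueError; inner `except ValueError as e` catches it.
2. `raise RuntimeError(...) from e` raises RuntimeError (ValueError is attached as __cause__, but only RuntimeError is active).
3. Outer `except RuntimeError` matches → ret = 16.
4. `except ValueError` is not reached.
Result: 16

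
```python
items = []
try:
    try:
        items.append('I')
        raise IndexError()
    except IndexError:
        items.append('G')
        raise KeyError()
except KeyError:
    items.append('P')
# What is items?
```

Step-by-step execution trace:
1. Inner try: `items.append('I')` → items = ['I'].
2. `raise IndexError()` raises IndexError.
3. Inner `except IndexError` matches → `items.append('G')` → items = ['I', 'G'].
4. `raise KeyError()` raises KeyError; propagates to outer try.
5. Outer `except KeyError` matches → `items.append('P')` → items = ['I', 'G', 'P'].
Result: ['I', 'G', 'P']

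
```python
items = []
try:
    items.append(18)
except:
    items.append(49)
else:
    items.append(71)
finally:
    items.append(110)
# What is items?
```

Step-by-step execution trace:
1. try: `items.append(18)` → items = [18]. No exception raised.
2. `except` is skipped.
3. `else` runs: `items.append(71)` → items = [18, 71].
4. `finally` always runs: `items.append(110)` → items = [18, 71, 110].
Result: [18, 71, 110]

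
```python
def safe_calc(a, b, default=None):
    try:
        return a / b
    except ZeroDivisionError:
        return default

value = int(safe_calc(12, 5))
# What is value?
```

Step-by-step execution trace:
1. `safe_calc(12, 5)` enters try: `return 12 / 5` → returns 2.4. No exception raised.
2. `except ZeroDivisionError` is skipped.
3. `int(2.4)` → 2 → value = 2.
Result: 2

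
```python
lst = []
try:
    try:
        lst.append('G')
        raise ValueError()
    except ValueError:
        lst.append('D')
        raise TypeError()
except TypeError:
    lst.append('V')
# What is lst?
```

Step-by-step execution trace:
1. Inner try: `lst.append('G')` → lst = ['G'].
2. `raise ValueError()` raises ValueError.
3. Inner `except ValueError` matches → `lst.append('D')` → lst = ['G', 'D'].
4. `raise TypeError()` raises TypeError; propagates to outer try.
5. Outer `except TypeError` matches → `lst.append('V')` → lst = ['G', 'D', 'V'].
Result: ['G', 'D', 'V']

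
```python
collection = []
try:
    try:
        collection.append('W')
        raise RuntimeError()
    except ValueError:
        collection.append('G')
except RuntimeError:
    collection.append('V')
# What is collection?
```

Step-by-step execution trace:
1. Inner try: `collection.append('W')` → collection = ['W'].
2. `raise RuntimeError()` raises RuntimeError.
3. Inner `except ValueError` does not match RuntimeError; exception propagates to outer try.
4. Outer `except RuntimeError` matches → `collection.append('V')` → collection = ['W', 'V'].
Result: ['W', 'V']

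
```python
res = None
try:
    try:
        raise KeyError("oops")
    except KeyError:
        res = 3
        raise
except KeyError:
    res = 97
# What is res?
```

Step-by-step execution trace:
1. Inner try: `raise KeyError("oops")` raises KeyError.
2. Inner `except KeyError` matches → res = 3.
3. bare `raise` re-raises the same KeyError.
4. Outer `except KeyError` matches → res = 97.
Result: 97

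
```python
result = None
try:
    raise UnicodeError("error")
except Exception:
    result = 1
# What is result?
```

Step-by-step execution trace:
1. `raise UnicodeError(...)` raises UnicodeError.
2. `except Exception` matches (UnicodeError is a subclass of Exception) → result = 1.
Result: 1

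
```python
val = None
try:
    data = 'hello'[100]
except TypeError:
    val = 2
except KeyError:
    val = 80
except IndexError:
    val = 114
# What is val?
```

Step-by-step execution trace:
1. `data = 'hello'[100]` raises IndexError.
2. `except TypeError` does not match IndexError; skipped.
3. `except KeyError` does not match IndexError; skipped.
4. `except IndexError` matches → val = 114.
Result: 114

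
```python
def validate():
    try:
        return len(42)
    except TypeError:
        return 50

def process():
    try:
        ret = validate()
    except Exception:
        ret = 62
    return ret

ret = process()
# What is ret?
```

Step-by-step execution trace:
1. `process()` calls `validate()`.
2. In validate: `len(42)` raises TypeError; `except TypeError` catches it → returns 50.
3. In process: `ret = validate()` → ret = 50. No exception reaches process.
4. `except Exception` is skipped; process returns 50.
5. ret = 50.
Result: 50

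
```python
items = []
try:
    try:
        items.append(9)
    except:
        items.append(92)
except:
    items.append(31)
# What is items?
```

Step-by-step execution trace:
1. Inner try: `items.append(9)` → items = [9]. No exception raised.
2. Inner `except` is skipped.
3. Inner try completes normally; outer `except` is skipped.
Result: [9]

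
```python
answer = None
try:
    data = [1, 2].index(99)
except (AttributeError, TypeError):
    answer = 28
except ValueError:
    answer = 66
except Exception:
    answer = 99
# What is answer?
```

Step-by-step execution trace:
1. `data = [1, 2].index(99)` raises ValueError.
2. `except (AttributeError, TypeError)` does not match ValueError; skipped.
3. `except ValueError` matches (exact type match) → answer = 66.
4. `except Exception` is not reached.
Result: 66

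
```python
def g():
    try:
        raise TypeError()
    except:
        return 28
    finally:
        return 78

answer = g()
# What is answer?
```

Step-by-step execution trace:
1. `g()` enters try: `raise TypeError()` raises TypeError.
2. bare `except` matches → `return 28` sets pending return value 28.
3. Before returning, `finally: return 78` runs and overrides the pending return.
4. g() returns 78 → answer = 78.
Result: 78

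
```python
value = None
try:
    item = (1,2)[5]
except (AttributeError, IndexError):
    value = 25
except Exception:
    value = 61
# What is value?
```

Step-by-step execution trace:
1. `item = (1,2)[5]` raises IndexError.
2. `except (AttributeError, IndexError)` matches (IndexError is in the tuple) → value = 25.
3. `except Exception` is not reached.
Result: 25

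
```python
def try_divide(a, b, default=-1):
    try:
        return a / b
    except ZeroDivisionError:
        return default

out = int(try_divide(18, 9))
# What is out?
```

Step-by-step execution trace:
1. `try_divide(18, 9)` enters try: `return 18 / 9` → returns 2.0. No exception raised.
2. `except ZeroDivisionError` is skipped.
3. `int(2.0)` → 2 → out = 2.
Result: 2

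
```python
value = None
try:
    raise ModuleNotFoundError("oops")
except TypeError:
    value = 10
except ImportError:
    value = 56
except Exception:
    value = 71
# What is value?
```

Step-by-step execution trace:
1. `raise ModuleNotFoundError(...)` raises ModuleNotFoundError.
2. `except TypeError` does not match (ModuleNotFoundError is not a subclass of TypeError); skipped.
3. `except ImportError` matches (ModuleNotFoundError is a subclass of ImportError) → value = 56.
4. `except Exception` is not reached.
Result: 56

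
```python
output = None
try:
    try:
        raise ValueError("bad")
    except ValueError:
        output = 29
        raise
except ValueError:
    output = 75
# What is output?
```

Step-by-step execution trace:
1. Inner try: `raise ValueError("bad")` raises ValueError.
2. Inner `except ValueError` matches → output = 29.
3. bare `raise` re-raises the same ValueError.
4. Outer `except ValueError` matches → output = 75.
Result: 75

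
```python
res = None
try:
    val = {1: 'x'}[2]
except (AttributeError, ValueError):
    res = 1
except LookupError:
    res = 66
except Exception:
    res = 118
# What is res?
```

Step-by-step execution trace:
1. `val = {1: 'x'}[2]` raises KeyError.
2. `except (AttributeError, ValueError)` does not match KeyError; skipped.
3. `except LookupError` matches (KeyError is a subclass of LookupError) → res = 66.
4. `except Exception` is not reached.
Result: 66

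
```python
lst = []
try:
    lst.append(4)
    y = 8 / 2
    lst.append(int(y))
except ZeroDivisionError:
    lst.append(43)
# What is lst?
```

Step-by-step execution trace:
1. try: `lst.append(4)` → lst = [4].
2. `y = 8 / 2` → y = 4.0. No exception raised.
3. `lst.append(int(y))` → lst = [4, 4].
4. `except ZeroDivisionError` is skipped (no exception was raised).
Result: [4, 4]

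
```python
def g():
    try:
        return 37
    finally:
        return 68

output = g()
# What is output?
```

Step-by-step execution trace:
1. `g()` enters try: `return 37` sets pending return value 37.
2. Before returning, `finally: return 68` runs and overrides the pending return.
3. g() returns 68 → output = 68.
Result: 68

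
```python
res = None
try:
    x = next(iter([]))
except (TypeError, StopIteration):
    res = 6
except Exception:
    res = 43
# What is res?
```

Step-by-step execution trace:
1. `x = next(iter([]))` raises StopIteration.
2. `except (TypeError, StopIteration)` matches (StopIteration is in the tuple) → res = 6.
3. `except Exception` is not reached.
Result: 6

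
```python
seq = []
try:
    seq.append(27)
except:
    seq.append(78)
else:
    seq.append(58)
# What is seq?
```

Step-by-step execution trace:
1. try: `seq.append(27)` → seq = [27]. No exception raised.
2. `except` is skipped.
3. `else` runs (try completed without exception): `seq.append(58)` → seq = [27, 58].
Result: [27, 58]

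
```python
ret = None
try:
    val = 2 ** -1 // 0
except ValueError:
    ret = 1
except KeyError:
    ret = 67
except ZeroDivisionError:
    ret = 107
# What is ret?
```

Step-by-step execution trace:
1. `val = 2 ** -1 // 0` raises ZeroDivisionError.
2. `except ValueError` does not match ZeroDivisionError; skipped.
3. `except KeyError` does not match ZeroDivisionError; skipped.
4. `except ZeroDivisionError` matches → ret = 107.
Result: 107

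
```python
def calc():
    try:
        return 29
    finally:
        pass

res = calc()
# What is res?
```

Step-by-step execution trace:
1. `calc()` enters try: `return 29` sets pending return value 29.
2. Before returning, `finally: pass` runs (no effect).
3. calc() returns 29 → res = 29.
Result: 29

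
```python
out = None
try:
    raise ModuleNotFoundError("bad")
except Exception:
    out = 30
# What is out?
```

Step-by-step execution trace:
1. `raise ModuleNotFoundError(...)` raises ModuleNotFoundError.
2. `except Exception` matches (ModuleNotFoundError is a subclass of Exception) → out = 30.
Result: 30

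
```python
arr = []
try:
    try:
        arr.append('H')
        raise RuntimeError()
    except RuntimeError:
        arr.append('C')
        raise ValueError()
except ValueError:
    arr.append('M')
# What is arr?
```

Step-by-step execution trace:
1. Inner try: `arr.append('H')` → arr = ['H'].
2. `raise RuntimeError()` raises RuntimeError.
3. Inner `except RuntimeError` matches → `arr.append('C')` → arr = ['H', 'C'].
4. `raise ValueError()` raises ValueError; propagates to outer try.
5. Outer `except ValueError` matches → `arr.append('M')` → arr = ['H', 'C', 'M'].
Result: ['H', 'C', 'M']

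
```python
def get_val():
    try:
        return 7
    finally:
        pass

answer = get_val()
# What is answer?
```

Step-by-step execution trace:
1. `get_val()` enters try: `return 7` sets pending return value 7.
2. Before returning, `finally: pass` runs (no effect).
3. get_val() returns 7 → answer = 7.
Result: 7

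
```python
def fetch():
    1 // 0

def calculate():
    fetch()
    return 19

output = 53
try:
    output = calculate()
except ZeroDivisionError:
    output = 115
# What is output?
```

Step-by-step execution trace:
1. output starts at 53.
2. try: `calculate()` calls `fetch()`.
3. `fetch()` evaluates `1 // 0`, which raises ZeroDivisionError; it propagates through calculate (uncaught).
4. `return 19` in calculate is not reached; the assignment to output does not complete.
5. `except ZeroDivisionError` matches → output = 115.
Result: 115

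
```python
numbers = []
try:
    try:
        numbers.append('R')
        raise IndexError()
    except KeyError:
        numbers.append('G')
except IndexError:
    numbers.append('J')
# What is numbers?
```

Step-by-step execution trace:
1. Inner try: `numbers.append('R')` → numbers = ['R'].
2. `raise IndexError()` raises IndexError.
3. Inner `except KeyError` does not match IndexError; exception propagates to outer try.
4. Outer `except IndexError` matches → `numbers.append('J')` → numbers = ['R', 'J'].
Result: ['R', 'J']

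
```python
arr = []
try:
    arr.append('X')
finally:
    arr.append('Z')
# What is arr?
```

Step-by-step execution trace:
1. try: `arr.append('X')` → arr = ['X'].
2. The try body completes without raising.
3. finally always runs: `arr.append('Z')` → arr = ['X', 'Z'].
Result: ['X', 'Z']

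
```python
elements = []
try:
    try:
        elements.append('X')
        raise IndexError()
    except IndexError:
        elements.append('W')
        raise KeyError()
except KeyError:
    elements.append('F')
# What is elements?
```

Step-by-step execution trace:
1. Inner try: `elements.append('X')` → elements = ['X'].
2. `raise IndexError()` raises IndexError.
3. Inner `except IndexError` matches → `elements.append('W')` → elements = ['X', 'W'].
4. `raise KeyError()` raises KeyError; propagates to outer try.
5. Outer `except KeyError` matches → `elements.append('F')` → elements = ['X', 'W', 'F'].
Result: ['X', 'W', 'F']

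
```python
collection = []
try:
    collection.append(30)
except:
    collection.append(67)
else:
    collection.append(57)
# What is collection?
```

Step-by-step execution trace:
1. try: `collection.append(30)` → collection = [30]. No exception raised.
2. `except` is skipped.
3. `else` runs (try completed without exception): `collection.append(57)` → collection = [30, 57].
Result: [30, 57]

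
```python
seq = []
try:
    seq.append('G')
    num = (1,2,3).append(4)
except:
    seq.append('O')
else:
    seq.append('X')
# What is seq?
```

Step-by-step execution trace:
1. try: `seq.append('G')` → seq = ['G'].
2. `num = (1,2,3).append(4)` raises AttributeError.
3. bare `except` matches → `seq.append('O')` → seq = ['G', 'O'].
4. `else` is skipped (an exception was raised).
Result: ['G', 'O']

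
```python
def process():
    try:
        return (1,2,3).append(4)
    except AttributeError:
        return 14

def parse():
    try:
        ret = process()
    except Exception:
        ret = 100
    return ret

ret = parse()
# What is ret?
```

Step-by-step execution trace:
1. `parse()` calls `process()`.
2. In process: `(1,2,3).append(4)` raises AttributeError; `except AttributeError` catches it → returns 14.
3. In parse: `ret = process()` → ret = 14. No exception reaches parse.
4. `except Exception` is skipped; parse returns 14.
5. ret = 14.
Result: 14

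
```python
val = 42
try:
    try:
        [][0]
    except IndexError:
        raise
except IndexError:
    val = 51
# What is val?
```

Step-by-step execution trace:
1. Inner try: `[][0]` raises IndexError.
2. Inner `except IndexError` matches; bare `raise` re-raises the same IndexError.
3. Outer `except IndexError` matches → val = 51.
Result: 51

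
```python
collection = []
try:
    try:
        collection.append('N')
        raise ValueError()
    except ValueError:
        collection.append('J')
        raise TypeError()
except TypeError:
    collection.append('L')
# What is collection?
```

Step-by-step execution trace:
1. Inner try: `collection.append('N')` → collection = ['N'].
2. `raise ValueError()` raises ValueError.
3. Inner `except ValueError` matches → `collection.append('J')` → collection = ['N', 'J'].
4. `raise TypeError()` raises TypeError; propagates to outer try.
5. Outer `except TypeError` matches → `collection.append('L')` → collection = ['N', 'J', 'L'].
Result: ['N', 'J', 'L']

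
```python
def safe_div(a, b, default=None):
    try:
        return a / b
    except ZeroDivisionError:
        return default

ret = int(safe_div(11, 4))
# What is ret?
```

Step-by-step execution trace:
1. `safe_div(11, 4)` enters try: `return 11 / 4` → returns 2.75. No exception raised.
2. `except ZeroDivisionError` is skipped.
3. `int(2.75)` → 2 → ret = 2.
Result: 2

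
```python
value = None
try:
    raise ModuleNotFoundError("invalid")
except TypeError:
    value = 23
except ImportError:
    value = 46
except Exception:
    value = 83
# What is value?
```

Step-by-step execution trace:
1. `raise ModuleNotFoundError(...)` raises ModuleNotFoundError.
2. `except TypeError` does not match (ModuleNotFoundError is not a subclass of TypeError); skipped.
3. `except ImportError` matches (ModuleNotFoundError is a subclass of ImportError) → value = 46.
4. `except Exception` is not reached.
Result: 46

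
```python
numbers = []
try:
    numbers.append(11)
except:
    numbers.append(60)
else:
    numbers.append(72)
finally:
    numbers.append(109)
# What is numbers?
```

Step-by-step execution trace:
1. try: `numbers.append(11)` → numbers = [11]. No exception raised.
2. `except` is skipped.
3. `else` runs: `numbers.append(72)` → numbers = [11, 72].
4. `finally` always runs: `numbers.append(109)` → numbers = [11, 72, 109].
Result: [11, 72, 109]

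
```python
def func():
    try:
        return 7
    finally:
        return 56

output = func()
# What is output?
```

Step-by-step execution trace:
1. `func()` enters try: `return 7` sets pending return value 7.
2. Before returning, `finally: return 56` runs and overrides the pending return.
3. func() returns 56 → output = 56.
Result: 56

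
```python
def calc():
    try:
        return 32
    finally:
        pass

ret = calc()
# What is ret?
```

Step-by-step execution trace:
1. `calc()` enters try: `return 32` sets pending return value 32.
2. Before returning, `finally: pass` runs (no effect).
3. calc() returns 32 → ret = 32.
Result: 32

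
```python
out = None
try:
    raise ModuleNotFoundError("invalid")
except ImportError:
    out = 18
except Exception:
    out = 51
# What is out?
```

Step-by-step execution trace:
1. `raise ModuleNotFoundError(...)` raises ModuleNotFoundError.
2. `except ImportError` matches (ModuleNotFoundError is a subclass of ImportError) → out = 18.
3. `except Exception` is not reached.
Result: 18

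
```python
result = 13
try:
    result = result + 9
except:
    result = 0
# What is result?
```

Step-by-step execution trace:
1. result starts at 13.
2. try: `result = result + 9` → result = 22. No exception raised.
3. `except` is skipped.
Result: 22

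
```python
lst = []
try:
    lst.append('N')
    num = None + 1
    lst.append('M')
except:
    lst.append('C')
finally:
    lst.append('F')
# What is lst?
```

Step-by-step execution trace:
1. try: `lst.append('N')` → lst = ['N'].
2. `num = None + 1` raises TypeError; `lst.append('M')` is not reached.
3. bare `except` matches → `lst.append('C')` → lst = ['N', 'C'].
4. finally always runs: `lst.append('F')` → lst = ['N', 'C', 'F'].
Result: ['N', 'C', 'F']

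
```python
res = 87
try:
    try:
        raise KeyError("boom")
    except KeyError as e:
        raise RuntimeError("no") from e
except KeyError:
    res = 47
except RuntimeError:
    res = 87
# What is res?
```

Step-by-step execution trace:
1. Inner try raises KeyError; inner `except KeyError as e` catches it.
2. `raise RuntimeError(...) from e` raises RuntimeError (KeyError is attached as __cause__, but only RuntimeError is active).
3. Outer `except KeyError` does not match RuntimeError; skipped.
4. Outer `except RuntimeError` matches → res = 87.
Result: 87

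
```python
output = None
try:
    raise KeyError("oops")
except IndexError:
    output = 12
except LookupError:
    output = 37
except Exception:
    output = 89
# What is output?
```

Step-by-step execution trace:
1. `raise KeyError(...)` raises KeyError.
2. `except IndexError` does not match (KeyError is not a subclass of IndexError); skipped.
3. `except LookupError` matches (KeyError is a subclass of LookupError) → output = 37.
4. `except Exception` is not reached.
Result: 37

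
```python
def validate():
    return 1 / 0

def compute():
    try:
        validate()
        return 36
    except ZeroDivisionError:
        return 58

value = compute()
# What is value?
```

Step-by-step execution trace:
1. `compute()` calls `validate()`.
2. `validate()` evaluates `1 / 0`, which raises ZeroDivisionError; it propagates to the caller.
3. `return 36` is not reached.
4. `except ZeroDivisionError` in compute matches → returns 58.
5. value = 58.
Result: 58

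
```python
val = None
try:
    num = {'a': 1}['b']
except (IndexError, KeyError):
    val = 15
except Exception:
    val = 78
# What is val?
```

Step-by-step execution trace:
1. `num = {'a': 1}['b']` raises KeyError.
2. `except (IndexError, KeyError)` matches (KeyError is in the tuple) → val = 15.
3. `except Exception` is not reached.
Result: 15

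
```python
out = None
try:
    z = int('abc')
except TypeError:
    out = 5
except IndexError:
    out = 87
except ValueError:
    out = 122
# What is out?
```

Step-by-step execution trace:
1. `z = int('abc')` raises ValueError.
2. `except TypeError` does not match ValueError; skipped.
3. `except IndexError` does not match ValueError; skipped.
4. `except ValueError` matches → out = 122.
Result: 122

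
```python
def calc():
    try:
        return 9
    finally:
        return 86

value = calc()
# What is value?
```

Step-by-step execution trace:
1. `calc()` enters try: `return 9` sets pending return value 9.
2. Before returning, `finally: return 86` runs and overrides the pending return.
3. calc() returns 86 → value = 86.
Result: 86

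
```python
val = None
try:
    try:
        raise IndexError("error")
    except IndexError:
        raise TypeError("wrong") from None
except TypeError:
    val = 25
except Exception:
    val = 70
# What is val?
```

Step-by-step execution trace:
1. Inner try raises IndexError; inner `except IndexError` catches it.
2. `raise TypeError(...) from None` raises TypeError (from None suppresses __context__, but the active exception is still TypeError).
3. Outer `except TypeError` matches → val = 25.
4. `except Exception` is not reached.
Result: 25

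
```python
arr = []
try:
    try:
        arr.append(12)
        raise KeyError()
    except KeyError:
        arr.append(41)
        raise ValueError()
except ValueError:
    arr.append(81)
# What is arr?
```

Step-by-step execution trace:
1. Inner try: `arr.append(12)` → arr = [12].
2. `raise KeyError()` raises KeyError.
3. Inner `except KeyError` matches → `arr.append(41)` → arr = [12, 41].
4. `raise ValueError()` raises ValueError; propagates to outer try.
5. Outer `except ValueError` matches → `arr.append(81)` → arr = [12, 41, 81].
Result: [12, 41, 81]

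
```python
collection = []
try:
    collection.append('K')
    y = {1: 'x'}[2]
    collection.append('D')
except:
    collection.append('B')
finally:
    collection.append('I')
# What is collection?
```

Step-by-step execution trace:
1. try: `collection.append('K')` → collection = ['K'].
2. `y = {1: 'x'}[2]` raises KeyError; `collection.append('D')` is not reached.
3. bare `except` matches → `collection.append('B')` → collection = ['K', 'B'].
4. finally always runs: `collection.append('I')` → collection = ['K', 'B', 'I'].
Result: ['K', 'B', 'I']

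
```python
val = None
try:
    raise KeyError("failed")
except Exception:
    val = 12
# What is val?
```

Step-by-step execution trace:
1. `raise KeyError(...)` raises KeyError.
2. `except Exception` matches (KeyError is a subclass of Exception) → val = 12.
Result: 12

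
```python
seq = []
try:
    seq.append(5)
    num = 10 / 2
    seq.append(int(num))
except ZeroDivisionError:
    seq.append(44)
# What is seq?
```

Step-by-step execution trace:
1. try: `seq.append(5)` → seq = [5].
2. `num = 10 / 2` → num = 5.0. No exception raised.
3. `seq.append(int(num))` → seq = [5, 5].
4. `except ZeroDivisionError` is skipped (no exception was raised).
Result: [5, 5]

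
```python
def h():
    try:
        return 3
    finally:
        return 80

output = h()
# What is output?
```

Step-by-step execution trace:
1. `h()` enters try: `return 3` sets pending return value 3.
2. Before returning, `finally: return 80` runs and overrides the pending return.
3. h() returns 80 → output = 80.
Result: 80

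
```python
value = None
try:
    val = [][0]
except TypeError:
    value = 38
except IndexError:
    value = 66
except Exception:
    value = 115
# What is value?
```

Step-by-step execution trace:
1. `val = [][0]` raises IndexError.
2. `except TypeError` does not match IndexError; skipped.
3. `except IndexError` matches → value = 66.
4. Remaining except clauses are skipped.
Result: 66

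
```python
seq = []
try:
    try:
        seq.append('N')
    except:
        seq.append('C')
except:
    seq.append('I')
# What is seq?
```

Step-by-step execution trace:
1. Inner try: `seq.append('N')` → seq = ['N']. No exception raised.
2. Inner `except` is skipped.
3. Inner try completes normally; outer `except` is skipped.
Result: ['N']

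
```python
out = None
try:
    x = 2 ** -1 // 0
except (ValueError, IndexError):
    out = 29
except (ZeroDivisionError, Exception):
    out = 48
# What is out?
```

Step-by-step execution trace:
1. `x = 2 ** -1 // 0` raises ZeroDivisionError.
2. `except (ValueError, IndexError)` does not match ZeroDivisionError; skipped.
3. `except (ZeroDivisionError, Exception)` matches (ZeroDivisionError is in the tuple) → out = 48.
Result: 48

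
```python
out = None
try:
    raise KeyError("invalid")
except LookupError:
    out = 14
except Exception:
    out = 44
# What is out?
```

Step-by-step execution trace:
1. `raise KeyError(...)` raises KeyError.
2. `except LookupError` matches (KeyError is a subclass of LookupError) → out = 14.
3. `except Exception` is not reached.
Result: 14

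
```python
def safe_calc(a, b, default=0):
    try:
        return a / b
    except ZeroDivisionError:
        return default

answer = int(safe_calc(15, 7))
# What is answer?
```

Step-by-step execution trace:
1. `safe_calc(15, 7)` enters try: `return 15 / 7` → returns 2.142857142857143. No exception raised.
2. `except ZeroDivisionError` is skipped.
3. `int(2.142857142857143)` → 2 → answer = 2.
Result: 2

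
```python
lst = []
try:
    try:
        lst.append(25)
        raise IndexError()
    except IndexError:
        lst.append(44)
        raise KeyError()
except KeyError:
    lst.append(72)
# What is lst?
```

Step-by-step execution trace:
1. Inner try: `lst.append(25)` → lst = [25].
2. `raise IndexError()` raises IndexError.
3. Inner `except IndexError` matches → `lst.append(44)` → lst = [25, 44].
4. `raise KeyError()` raises KeyError; propagates to outer try.
5. Outer `except KeyError` matches → `lst.append(72)` → lst = [25, 44, 72].
Result: [25, 44, 72]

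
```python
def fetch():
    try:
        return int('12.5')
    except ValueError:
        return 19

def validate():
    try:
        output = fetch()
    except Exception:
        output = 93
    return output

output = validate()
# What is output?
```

Step-by-step execution trace:
1. `validate()` calls `fetch()`.
2. In fetch: `int('12.5')` raises ValueError; `except ValueError` catches it → returns 19.
3. In validate: `output = fetch()` → output = 19. No exception reaches validate.
4. `except Exception` is skipped; validate returns 19.
5. output = 19.
Result: 19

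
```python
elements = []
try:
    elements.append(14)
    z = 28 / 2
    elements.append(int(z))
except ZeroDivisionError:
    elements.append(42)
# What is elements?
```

Step-by-step execution trace:
1. try: `elements.append(14)` → elements = [14].
2. `z = 28 / 2` → z = 14.0. No exception raised.
3. `elements.append(int(z))` → elements = [14, 14].
4. `except ZeroDivisionError` is skipped (no exception was raised).
Result: [14, 14]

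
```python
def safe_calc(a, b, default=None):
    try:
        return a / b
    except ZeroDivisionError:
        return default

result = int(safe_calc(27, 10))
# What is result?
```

Step-by-step execution trace:
1. `safe_calc(27, 10)` enters try: `return 27 / 10` → returns 2.7. No exception raised.
2. `except ZeroDivisionError` is skipped.
3. `int(2.7)` → 2 → result = 2.
Result: 2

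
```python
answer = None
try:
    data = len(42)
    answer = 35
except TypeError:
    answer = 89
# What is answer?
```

Step-by-step execution trace:
1. `data = len(42)` raises TypeError.
2. `answer = 35` is not reached.
3. `except TypeError` matches → answer = 89.
Result: 89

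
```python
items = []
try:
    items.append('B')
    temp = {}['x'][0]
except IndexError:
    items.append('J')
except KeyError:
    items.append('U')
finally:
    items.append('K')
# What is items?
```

Step-by-step execution trace:
1. try: `items.append('B')` → items = ['B'].
2. `temp = {}['x'][0]` raises KeyError.
3. `except IndexError` does not match KeyError; skipped.
4. `except KeyError` matches → `items.append('U')` → items = ['B', 'U'].
5. finally always runs: `items.append('K')` → items = ['B', 'U', 'K'].
Result: ['B', 'U', 'K']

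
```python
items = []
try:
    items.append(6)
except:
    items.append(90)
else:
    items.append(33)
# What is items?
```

Step-by-step execution trace:
1. try: `items.append(6)` → items = [6]. No exception raised.
2. `except` is skipped.
3. `else` runs (try completed without exception): `items.append(33)` → items = [6, 33].
Result: [6, 33]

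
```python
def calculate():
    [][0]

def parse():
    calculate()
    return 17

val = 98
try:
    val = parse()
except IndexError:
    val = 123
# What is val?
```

Step-by-step execution trace:
1. val starts at 98.
2. try: `parse()` calls `calculate()`.
3. `calculate()` evaluates `[][0]`, which raises IndexError; it propagates through parse (uncaught).
4. `return 17` in parse is not reached; the assignment to val does not complete.
5. `except IndexError` matches → val = 123.
Result: 123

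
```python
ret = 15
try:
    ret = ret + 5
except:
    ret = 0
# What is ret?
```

Step-by-step execution trace:
1. ret starts at 15.
2. try: `ret = ret + 5` → ret = 20. No exception raised.
3. `except` is skipped.
Result: 20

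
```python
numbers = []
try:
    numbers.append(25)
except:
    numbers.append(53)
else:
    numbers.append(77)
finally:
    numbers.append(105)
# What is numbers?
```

Step-by-step execution trace:
1. try: `numbers.append(25)` → numbers = [25]. No exception raised.
2. `except` is skipped.
3. `else` runs: `numbers.append(77)` → numbers = [25, 77].
4. `finally` always runs: `numbers.append(105)` → numbers = [25, 77, 105].
Result: [25, 77, 105]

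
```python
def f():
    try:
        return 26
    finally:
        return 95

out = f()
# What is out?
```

Step-by-step execution trace:
1. `f()` enters try: `return 26` sets pending return value 26.
2. Before returning, `finally: return 95` runs and overrides the pending return.
3. f() returns 95 → out = 95.
Result: 95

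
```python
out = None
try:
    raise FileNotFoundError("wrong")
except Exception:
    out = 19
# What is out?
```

Step-by-step execution trace:
1. `raise FileNotFoundError(...)` raises FileNotFoundError.
2. `except Exception` matches (FileNotFoundError is a subclass of Exception) → out = 19.
Result: 19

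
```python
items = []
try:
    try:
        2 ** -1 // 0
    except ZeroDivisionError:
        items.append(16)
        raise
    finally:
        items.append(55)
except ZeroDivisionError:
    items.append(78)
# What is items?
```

Step-by-step execution trace:
1. Inner try: `2 ** -1 // 0` raises ZeroDivisionError.
2. Inner `except ZeroDivisionError` matches → `items.append(16)` → items = [16].
3. bare `raise` re-raises ZeroDivisionError.
4. Inner `finally` runs during unwinding: `items.append(55)` → items = [16, 55].
5. Outer `except ZeroDivisionError` matches → `items.append(78)` → items = [16, 55, 78].
Result: [16, 55, 78]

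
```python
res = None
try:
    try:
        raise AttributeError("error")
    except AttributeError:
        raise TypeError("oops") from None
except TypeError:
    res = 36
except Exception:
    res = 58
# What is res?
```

Step-by-step execution trace:
1. Inner try raises AttributeError; inner `except AttributeError` catches it.
2. `raise TypeError(...) from None` raises TypeError (from None suppresses __context__, but the active exception is still TypeError).
3. Outer `except TypeError` matches → res = 36.
4. `except Exception` is not reached.
Result: 36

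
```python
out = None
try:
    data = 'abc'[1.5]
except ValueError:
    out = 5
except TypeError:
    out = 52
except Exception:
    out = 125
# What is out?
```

Step-by-step execution trace:
1. `data = 'abc'[1.5]` raises TypeError.
2. `except ValueError` does not match TypeError; skipped.
3. `except TypeError` matches → out = 52.
4. Remaining except clauses are skipped.
Result: 52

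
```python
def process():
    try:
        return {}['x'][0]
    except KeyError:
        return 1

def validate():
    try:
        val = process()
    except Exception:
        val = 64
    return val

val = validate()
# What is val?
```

Step-by-step execution trace:
1. `validate()` calls `process()`.
2. In process: `{}['x'][0]` raises KeyError; `except KeyError` catches it → returns 1.
3. In validate: `val = process()` → val = 1. No exception reaches validate.
4. `except Exception` is skipped; validate returns 1.
5. val = 1.
Result: 1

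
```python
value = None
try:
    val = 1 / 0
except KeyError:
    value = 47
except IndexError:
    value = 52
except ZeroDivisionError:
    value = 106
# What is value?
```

Step-by-step execution trace:
1. `val = 1 / 0` raises ZeroDivisionError.
2. `except KeyError` does not match ZeroDivisionError; skipped.
3. `except IndexError` does not match ZeroDivisionError; skipped.
4. `except ZeroDivisionError` matches → value = 106.
Result: 106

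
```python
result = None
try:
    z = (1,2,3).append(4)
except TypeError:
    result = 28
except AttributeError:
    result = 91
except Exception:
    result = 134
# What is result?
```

Step-by-step execution trace:
1. `z = (1,2,3).append(4)` raises AttributeError.
2. `except TypeError` does not match AttributeError; skipped.
3. `except AttributeError` matches → result = 91.
4. Remaining except clauses are skipped.
Result: 91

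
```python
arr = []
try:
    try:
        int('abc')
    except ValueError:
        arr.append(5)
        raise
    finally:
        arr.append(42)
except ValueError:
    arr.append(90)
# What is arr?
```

Step-by-step execution trace:
1. Inner try: `int('abc')` raises ValueError.
2. Inner `except ValueError` matches → `arr.append(5)` → arr = [5].
3. bare `raise` re-raises ValueError.
4. Inner `finally` runs during unwinding: `arr.append(42)` → arr = [5, 42].
5. Outer `except ValueError` matches → `arr.append(90)` → arr = [5, 42, 90].
Result: [5, 42, 90]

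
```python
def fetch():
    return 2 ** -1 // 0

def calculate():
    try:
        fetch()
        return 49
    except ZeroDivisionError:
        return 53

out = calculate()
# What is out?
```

Step-by-step execution trace:
1. `calculate()` calls `fetch()`.
2. `fetch()` evaluates `2 ** -1 // 0`, which raises ZeroDivisionError; it propagates to the caller.
3. `return 49` is not reached.
4. `except ZeroDivisionError` in calculate matches → returns 53.
5. out = 53.
Result: 53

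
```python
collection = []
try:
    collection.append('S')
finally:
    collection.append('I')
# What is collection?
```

Step-by-step execution trace:
1. try: `collection.append('S')` → collection = ['S'].
2. The try body completes without raising.
3. finally always runs: `collection.append('I')` → collection = ['S', 'I'].
Result: ['S', 'I']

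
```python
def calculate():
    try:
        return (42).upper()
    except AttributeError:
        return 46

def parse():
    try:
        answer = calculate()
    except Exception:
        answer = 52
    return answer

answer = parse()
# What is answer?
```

Step-by-step execution trace:
1. `parse()` calls `calculate()`.
2. In calculate: `(42).upper()` raises AttributeError; `except AttributeError` catches it → returns 46.
3. In parse: `answer = calculate()` → answer = 46. No exception reaches parse.
4. `except Exception` is skipped; parse returns 46.
5. answer = 46.
Result: 46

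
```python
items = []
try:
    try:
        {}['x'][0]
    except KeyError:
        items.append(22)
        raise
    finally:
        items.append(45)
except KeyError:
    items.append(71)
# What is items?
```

Step-by-step execution trace:
1. Inner try: `{}['x'][0]` raises KeyError.
2. Inner `except KeyError` matches → `items.append(22)` → items = [22].
3. bare `raise` re-raises KeyError.
4. Inner `finally` runs during unwinding: `items.append(45)` → items = [22, 45].
5. Outer `except KeyError` matches → `items.append(71)` → items = [22, 45, 71].
Result: [22, 45, 71]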